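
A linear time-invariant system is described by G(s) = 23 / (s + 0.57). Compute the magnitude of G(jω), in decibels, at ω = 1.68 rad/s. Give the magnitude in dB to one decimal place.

22.3 dB

|j1.68 + 0.57| = √(1.68² + 0.57²) = 1.774
|G(j1.68)| = 23 / 1.774 = 12.965
20 log₁₀(12.965) = 22.26 dB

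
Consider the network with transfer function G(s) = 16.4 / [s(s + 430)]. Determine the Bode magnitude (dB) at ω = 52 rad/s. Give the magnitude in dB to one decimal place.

|j52 + 430| = √(52² + 430²) = 433.1
|j52| = 52
|G(j52)| = 16.4 / (433.1 × 52) = 0.00072815
20 log₁₀(0.00072815) = -62.76 dB

-62.8 dB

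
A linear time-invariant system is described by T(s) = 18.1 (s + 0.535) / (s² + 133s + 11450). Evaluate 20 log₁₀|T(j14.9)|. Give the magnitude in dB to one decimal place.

|j14.9 + 0.535| = √(14.9² + 0.535²) = 14.91
|(j14.9)² + 133(j14.9) + 11450| = |11228 + j1981.7| = 1.14e+04
|T(j14.9)| = 18.1 × 14.91 / 1.14e+04 = 0.023669
20 log₁₀(0.023669) = -32.52 dB

-32.5 dB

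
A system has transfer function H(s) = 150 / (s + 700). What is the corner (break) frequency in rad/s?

The single real pole at s = −700 gives a corner at ω = 700 rad/s.

700 rad/s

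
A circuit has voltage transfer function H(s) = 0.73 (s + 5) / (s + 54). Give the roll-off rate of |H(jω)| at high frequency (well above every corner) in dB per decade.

With 1 zero and 1 pole, the high-frequency asymptotic slope is 20 × (1 − 1) = 0 dB/decade.

0 dB/decade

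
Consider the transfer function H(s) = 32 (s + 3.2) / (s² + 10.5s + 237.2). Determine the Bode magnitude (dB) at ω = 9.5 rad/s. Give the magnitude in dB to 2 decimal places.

|j9.5 + 3.2| = √(9.5² + 3.2²) = 10.02
|(j9.5)² + 10.5(j9.5) + 237.2| = |146.95 + j99.75| = 177.6
|H(j9.5)| = 32 × 10.02 / 177.6 = 1.8061
20 log₁₀(1.8061) = 5.135 dB

5.14 dB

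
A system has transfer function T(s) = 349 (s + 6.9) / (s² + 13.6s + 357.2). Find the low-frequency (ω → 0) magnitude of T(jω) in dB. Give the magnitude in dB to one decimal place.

16.6 dB

T(0) = 349 × 6.9 / 357.2 = 6.7416
20 log₁₀(6.7416) = 16.58 dB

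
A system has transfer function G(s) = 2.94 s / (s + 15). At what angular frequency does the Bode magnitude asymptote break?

15 rad s⁻¹

The single real pole at s = −15 gives a corner at ω = 15 rad s⁻¹.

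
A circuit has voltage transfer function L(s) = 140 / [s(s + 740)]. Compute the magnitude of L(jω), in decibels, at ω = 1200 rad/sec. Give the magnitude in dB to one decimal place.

-81.6 dB

|j1200 + 740| = √(1200² + 740²) = 1410
|j1200| = 1200
|L(j1200)| = 140 / (1410 × 1200) = 8.2753e-05
20 log₁₀(8.2753e-05) = -81.64 dB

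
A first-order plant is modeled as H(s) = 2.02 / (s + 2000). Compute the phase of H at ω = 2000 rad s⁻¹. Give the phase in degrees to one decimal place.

-45.0°

∠(j2000 + 2000) = arctan(2000/2000) = 45.00°
∠H(j2000) = −45.00° = -45.00°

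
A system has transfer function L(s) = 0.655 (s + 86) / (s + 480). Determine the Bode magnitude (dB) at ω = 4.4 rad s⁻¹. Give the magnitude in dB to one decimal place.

|j4.4 + 86| = √(4.4² + 86²) = 86.11
|j4.4 + 480| = √(4.4² + 480²) = 480
|L(j4.4)| = 0.655 × 86.11 / 480 = 0.1175
20 log₁₀(0.1175) = -18.60 dB

-18.6 dB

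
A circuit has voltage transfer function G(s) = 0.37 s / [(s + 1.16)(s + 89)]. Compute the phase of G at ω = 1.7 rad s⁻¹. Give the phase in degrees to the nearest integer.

∠(j1.7) = 90.00°
∠(j1.7 + 1.16) = arctan(1.7/1.16) = 55.69°
∠(j1.7 + 89) = arctan(1.7/89) = 1.09°
∠G(j1.7) = 90.00° − (55.69° + 1.09°) = 33.21°

33°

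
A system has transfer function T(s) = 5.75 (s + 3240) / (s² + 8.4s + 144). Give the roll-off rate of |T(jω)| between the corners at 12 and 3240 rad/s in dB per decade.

-40 dB/decade

In this band the factors already past their corner are: complex pole pair at ωₙ ≈ 12; net slope = -40 dB/decade.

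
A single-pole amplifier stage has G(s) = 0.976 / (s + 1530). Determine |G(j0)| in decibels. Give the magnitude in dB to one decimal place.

G(0) = 0.976 / 1530 = 0.00063791
20 log₁₀(0.00063791) = -63.90 dB

-63.9 dB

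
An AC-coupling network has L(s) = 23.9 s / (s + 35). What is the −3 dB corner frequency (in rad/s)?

For a single-pole high-pass, the −3 dB point is at the pole: ω = 35 rad/s.

35 rad/s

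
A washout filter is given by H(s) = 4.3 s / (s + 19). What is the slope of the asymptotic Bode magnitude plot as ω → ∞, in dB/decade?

0 dB/decade

With 1 zero and 1 pole, the high-frequency asymptotic slope is 20 × (1 − 1) = 0 dB/decade.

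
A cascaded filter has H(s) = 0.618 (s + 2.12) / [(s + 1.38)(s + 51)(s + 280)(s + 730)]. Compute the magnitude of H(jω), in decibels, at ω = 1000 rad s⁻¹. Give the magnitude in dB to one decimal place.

|j1000 + 2.12| = √(1000² + 2.12²) = 1000
|j1000 + 1.38| = √(1000² + 1.38²) = 1000
|j1000 + 51| = √(1000² + 51²) = 1001
|j1000 + 280| = √(1000² + 280²) = 1038
|j1000 + 730| = √(1000² + 730²) = 1238
|H(j1000)| = 0.618 × 1000 / (1000 × 1001 × 1038 × 1238) = 4.8004e-10
20 log₁₀(4.8004e-10) = -186.37 dB

-186.4 dB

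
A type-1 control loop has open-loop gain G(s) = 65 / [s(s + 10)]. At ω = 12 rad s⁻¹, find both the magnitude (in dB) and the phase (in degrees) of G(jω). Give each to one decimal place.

|j12 + 10| = √(12² + 10²) = 15.62
|j12| = 12
|G(j12)| = 65 / (15.62 × 12) = 0.34677
20 log₁₀(0.34677) = -9.20 dB
∠(j12 + 10) = arctan(12/10) = 50.19°
∠(j12) = 90.00°
∠G(j12) = − (50.19° + 90.00°) = -140.19°

|G| = -9.2 dB, ∠G = -140.2°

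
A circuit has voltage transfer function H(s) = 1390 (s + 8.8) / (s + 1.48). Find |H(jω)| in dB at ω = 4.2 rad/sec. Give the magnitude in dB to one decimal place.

69.7 dB

|j4.2 + 8.8| = √(4.2² + 8.8²) = 9.751
|j4.2 + 1.48| = √(4.2² + 1.48²) = 4.453
|H(j4.2)| = 1390 × 9.751 / 4.453 = 3043.6
20 log₁₀(3043.6) = 69.67 dB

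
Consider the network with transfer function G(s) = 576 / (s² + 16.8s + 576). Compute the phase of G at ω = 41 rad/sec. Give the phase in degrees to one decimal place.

∠[(j41)² + 16.8(j41) + 576] = ∠[-1105 + j688.8] = 148.06°
∠G(j41) = −148.06° = -148.06°

-148.1°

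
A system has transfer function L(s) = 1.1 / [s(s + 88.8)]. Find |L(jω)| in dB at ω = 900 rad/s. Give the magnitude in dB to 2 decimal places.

|j900 + 88.8| = √(900² + 88.8²) = 904.4
|j900| = 900
|L(j900)| = 1.1 / (904.4 × 900) = 1.3515e-06
20 log₁₀(1.3515e-06) = -117.384 dB

-117.38 dB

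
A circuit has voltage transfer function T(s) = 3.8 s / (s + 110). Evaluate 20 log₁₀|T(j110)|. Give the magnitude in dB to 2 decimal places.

|j110| = 110
|j110 + 110| = √(110² + 110²) = 155.6
|T(j110)| = 3.8 × 110 / 155.6 = 2.687
20 log₁₀(2.687) = 8.585 dB

8.59 dB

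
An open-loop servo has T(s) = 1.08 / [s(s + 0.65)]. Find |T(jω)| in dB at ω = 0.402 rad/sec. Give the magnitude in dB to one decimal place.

|j0.402 + 0.65| = √(0.402² + 0.65²) = 0.7643
|j0.402| = 0.402
|T(j0.402)| = 1.08 / (0.7643 × 0.402) = 3.5152
20 log₁₀(3.5152) = 10.92 dB

10.9 dB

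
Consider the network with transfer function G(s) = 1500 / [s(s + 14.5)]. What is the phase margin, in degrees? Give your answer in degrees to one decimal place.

21.2°

Gain crossover: |G(jω)| = 1 at ω ≈ 37.4 rad/sec.
∠G(j37.4) = −90° − arctan(37.4/14.5) ≈ -158.81°
PM = 180° + (-158.81°) = 21.19°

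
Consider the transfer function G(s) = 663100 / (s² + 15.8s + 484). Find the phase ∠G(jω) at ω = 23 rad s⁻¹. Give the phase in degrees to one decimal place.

∠[(j23)² + 15.8(j23) + 484] = ∠[-45 + j363.4] = 97.06°
∠G(j23) = −97.06° = -97.06°

-97.1 deg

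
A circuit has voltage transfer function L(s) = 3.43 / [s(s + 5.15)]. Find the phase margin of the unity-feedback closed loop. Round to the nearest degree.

Gain crossover: |L(jω)| = 1 at ω ≈ 0.661 rad/s.
∠L(j0.661) = −90° − arctan(0.661/5.15) ≈ -97.31°
PM = 180° + (-97.31°) = 82.69°

83°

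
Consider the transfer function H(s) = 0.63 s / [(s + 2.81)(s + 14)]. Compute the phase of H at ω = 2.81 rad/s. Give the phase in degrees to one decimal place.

∠(j2.81) = 90.00°
∠(j2.81 + 2.81) = arctan(2.81/2.81) = 45.00°
∠(j2.81 + 14) = arctan(2.81/14) = 11.35°
∠H(j2.81) = 90.00° − (45.00° + 11.35°) = 33.65°

33.7 deg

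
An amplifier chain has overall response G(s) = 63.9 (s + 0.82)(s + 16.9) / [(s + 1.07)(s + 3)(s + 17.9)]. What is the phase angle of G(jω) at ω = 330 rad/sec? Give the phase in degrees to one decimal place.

∠(j330 + 0.82) = arctan(330/0.82) = 89.86°
∠(j330 + 16.9) = arctan(330/16.9) = 87.07°
∠(j330 + 1.07) = arctan(330/1.07) = 89.81°
∠(j330 + 3) = arctan(330/3) = 89.48°
∠(j330 + 17.9) = arctan(330/17.9) = 86.90°
∠G(j330) = 89.86° + 87.07° − (89.81° + 89.48° + 86.90°) = -89.26°

-89.3°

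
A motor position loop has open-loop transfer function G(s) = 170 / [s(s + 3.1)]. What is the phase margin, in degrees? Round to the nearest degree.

14°

Gain crossover: |G(jω)| = 1 at ω ≈ 12.9 rad/sec.
∠G(j12.9) = −90° − arctan(12.9/3.1) ≈ -166.44°
PM = 180° + (-166.44°) = 13.56°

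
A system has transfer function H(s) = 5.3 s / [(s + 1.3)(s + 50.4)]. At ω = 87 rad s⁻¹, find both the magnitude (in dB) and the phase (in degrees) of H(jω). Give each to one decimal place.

|H| = -25.6 dB, ∠H = -59.1°

|j87| = 87
|j87 + 1.3| = √(87² + 1.3²) = 87.01
|j87 + 50.4| = √(87² + 50.4²) = 100.5
|H(j87)| = 5.3 × 87 / (87.01 × 100.5) = 0.052707
20 log₁₀(0.052707) = -25.56 dB
∠(j87) = 90.00°
∠(j87 + 1.3) = arctan(87/1.3) = 89.14°
∠(j87 + 50.4) = arctan(87/50.4) = 59.92°
∠H(j87) = 90.00° − (89.14° + 59.92°) = -59.06°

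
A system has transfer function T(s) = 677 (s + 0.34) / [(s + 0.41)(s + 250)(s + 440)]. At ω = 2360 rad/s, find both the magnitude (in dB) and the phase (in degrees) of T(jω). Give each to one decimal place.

|j2360 + 0.34| = √(2360² + 0.34²) = 2360
|j2360 + 0.41| = √(2360² + 0.41²) = 2360
|j2360 + 250| = √(2360² + 250²) = 2373
|j2360 + 440| = √(2360² + 440²) = 2401
|T(j2360)| = 677 × 2360 / (2360 × 2373 × 2401) = 0.00011883
20 log₁₀(0.00011883) = -78.50 dB
∠(j2360 + 0.34) = arctan(2360/0.34) = 89.99°
∠(j2360 + 0.41) = arctan(2360/0.41) = 89.99°
∠(j2360 + 250) = arctan(2360/250) = 83.95°
∠(j2360 + 440) = arctan(2360/440) = 79.44°
∠T(j2360) = 89.99° − (89.99° + 83.95° + 79.44°) = -163.39°

|T| = -78.5 dB, ∠T = -163.4°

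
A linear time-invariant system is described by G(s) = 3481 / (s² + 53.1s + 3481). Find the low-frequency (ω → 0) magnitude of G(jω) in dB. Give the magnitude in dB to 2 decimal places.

0.00 dB

G(0) = 3481 / 3481 = 1
20 log₁₀(1) = 0.000 dB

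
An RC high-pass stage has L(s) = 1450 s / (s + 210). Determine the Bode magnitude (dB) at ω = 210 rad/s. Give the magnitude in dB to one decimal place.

60.2 dB

|j210| = 210
|j210 + 210| = √(210² + 210²) = 297
|L(j210)| = 1450 × 210 / 297 = 1025.3
20 log₁₀(1025.3) = 60.22 dB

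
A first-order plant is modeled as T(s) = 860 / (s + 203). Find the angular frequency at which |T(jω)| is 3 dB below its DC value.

For a single-pole low-pass, the −3 dB point is at the pole: ω = 203 rad/s.

203 rad/s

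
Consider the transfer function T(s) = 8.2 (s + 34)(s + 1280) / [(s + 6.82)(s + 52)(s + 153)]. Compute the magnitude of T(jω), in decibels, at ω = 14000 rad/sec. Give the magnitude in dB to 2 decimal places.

-64.61 dB

|j14000 + 34| = √(14000² + 34²) = 1.4e+04
|j14000 + 1280| = √(14000² + 1280²) = 1.406e+04
|j14000 + 6.82| = √(14000² + 6.82²) = 1.4e+04
|j14000 + 52| = √(14000² + 52²) = 1.4e+04
|j14000 + 153| = √(14000² + 153²) = 1.4e+04
|T(j14000)| = 8.2 × 1.4e+04 × 1.406e+04 / (1.4e+04 × 1.4e+04 × 1.4e+04) = 0.00058812
20 log₁₀(0.00058812) = -64.611 dB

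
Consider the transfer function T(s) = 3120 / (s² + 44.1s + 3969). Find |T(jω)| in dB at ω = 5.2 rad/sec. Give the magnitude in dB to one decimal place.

|(j5.2)² + 44.1(j5.2) + 3969| = |3942 + j229.32| = 3949
|T(j5.2)| = 3120 / 3949 = 0.79015
20 log₁₀(0.79015) = -2.05 dB

-2.0 dB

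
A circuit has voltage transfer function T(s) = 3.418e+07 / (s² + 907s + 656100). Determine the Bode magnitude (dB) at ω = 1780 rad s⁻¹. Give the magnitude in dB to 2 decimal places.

|(j1780)² + 907(j1780) + 656100| = |-2.5123e+06 + j1.6145e+06| = 2.986e+06
|T(j1780)| = 3.418e+07 / 2.986e+06 = 11.446
20 log₁₀(11.446) = 21.173 dB

21.17 dB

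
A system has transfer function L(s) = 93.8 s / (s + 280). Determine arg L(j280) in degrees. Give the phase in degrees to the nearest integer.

∠(j280) = 90.00°
∠(j280 + 280) = arctan(280/280) = 45.00°
∠L(j280) = 90.00° − 45.00° = 45.00°

45 deg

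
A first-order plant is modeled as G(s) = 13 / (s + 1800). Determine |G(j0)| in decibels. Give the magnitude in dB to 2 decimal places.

-42.83 dB

G(0) = 13 / 1800 = 0.0072222
20 log₁₀(0.0072222) = -42.827 dB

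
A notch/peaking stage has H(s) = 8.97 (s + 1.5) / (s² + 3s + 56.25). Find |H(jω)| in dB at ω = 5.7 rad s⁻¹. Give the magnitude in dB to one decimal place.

5.1 dB

|j5.7 + 1.5| = √(5.7² + 1.5²) = 5.894
|(j5.7)² + 3(j5.7) + 56.25| = |23.76 + j17.1| = 29.27
|H(j5.7)| = 8.97 × 5.894 / 29.27 = 1.8061
20 log₁₀(1.8061) = 5.13 dB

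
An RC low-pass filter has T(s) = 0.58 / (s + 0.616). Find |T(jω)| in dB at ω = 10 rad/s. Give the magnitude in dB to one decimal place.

|j10 + 0.616| = √(10² + 0.616²) = 10.02
|T(j10)| = 0.58 / 10.02 = 0.05789
20 log₁₀(0.05789) = -24.75 dB

-24.7 dB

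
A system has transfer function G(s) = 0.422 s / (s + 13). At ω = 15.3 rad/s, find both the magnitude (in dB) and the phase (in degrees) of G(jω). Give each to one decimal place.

|G| = -9.9 dB, ∠G = 40.4°

|j15.3| = 15.3
|j15.3 + 13| = √(15.3² + 13²) = 20.08
|G(j15.3)| = 0.422 × 15.3 / 20.08 = 0.32159
20 log₁₀(0.32159) = -9.85 dB
∠(j15.3) = 90.00°
∠(j15.3 + 13) = arctan(15.3/13) = 49.65°
∠G(j15.3) = 90.00° − 49.65° = 40.35°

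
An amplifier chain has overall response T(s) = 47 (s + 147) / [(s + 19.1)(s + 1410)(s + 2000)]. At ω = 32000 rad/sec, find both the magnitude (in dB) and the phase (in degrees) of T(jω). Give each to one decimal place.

|j32000 + 147| = √(32000² + 147²) = 3.2e+04
|j32000 + 19.1| = √(32000² + 19.1²) = 3.2e+04
|j32000 + 1410| = √(32000² + 1410²) = 3.203e+04
|j32000 + 2000| = √(32000² + 2000²) = 3.206e+04
|T(j32000)| = 47 × 3.2e+04 / (3.2e+04 × 3.203e+04 × 3.206e+04) = 4.5765e-08
20 log₁₀(4.5765e-08) = -146.79 dB
∠(j32000 + 147) = arctan(32000/147) = 89.74°
∠(j32000 + 19.1) = arctan(32000/19.1) = 89.97°
∠(j32000 + 1410) = arctan(32000/1410) = 87.48°
∠(j32000 + 2000) = arctan(32000/2000) = 86.42°
∠T(j32000) = 89.74° − (89.97° + 87.48° + 86.42°) = -174.13°

|T| = -146.8 dB, ∠T = -174.1 deg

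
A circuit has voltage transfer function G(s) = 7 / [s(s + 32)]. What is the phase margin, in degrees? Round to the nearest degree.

90°

Gain crossover: |G(jω)| = 1 at ω ≈ 0.219 rad/s.
∠G(j0.219) = −90° − arctan(0.219/32) ≈ -90.39°
PM = 180° + (-90.39°) = 89.61°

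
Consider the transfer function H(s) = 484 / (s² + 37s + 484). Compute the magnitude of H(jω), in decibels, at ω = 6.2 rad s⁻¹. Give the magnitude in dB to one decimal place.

-0.3 dB

|(j6.2)² + 37(j6.2) + 484| = |445.56 + j229.4| = 501.1
|H(j6.2)| = 484 / 501.1 = 0.96578
20 log₁₀(0.96578) = -0.30 dB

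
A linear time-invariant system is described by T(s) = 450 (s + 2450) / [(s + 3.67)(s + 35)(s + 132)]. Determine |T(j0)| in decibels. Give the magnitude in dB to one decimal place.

T(0) = 450 × 2450 / (3.67 × 35 × 132) = 65.024
20 log₁₀(65.024) = 36.26 dB

36.3 dB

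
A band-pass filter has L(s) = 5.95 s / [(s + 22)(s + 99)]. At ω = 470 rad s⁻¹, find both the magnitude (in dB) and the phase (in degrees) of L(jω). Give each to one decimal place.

|L| = -38.1 dB, ∠L = -75.4°

|j470| = 470
|j470 + 22| = √(470² + 22²) = 470.5
|j470 + 99| = √(470² + 99²) = 480.3
|L(j470)| = 5.95 × 470 / (470.5 × 480.3) = 0.012374
20 log₁₀(0.012374) = -38.15 dB
∠(j470) = 90.00°
∠(j470 + 22) = arctan(470/22) = 87.32°
∠(j470 + 99) = arctan(470/99) = 78.11°
∠L(j470) = 90.00° − (87.32° + 78.11°) = -75.43°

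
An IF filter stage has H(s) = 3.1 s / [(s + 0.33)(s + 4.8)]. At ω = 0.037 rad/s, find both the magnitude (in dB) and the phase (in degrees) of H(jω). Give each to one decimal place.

|H| = -22.9 dB, ∠H = 83.2°

|j0.037| = 0.037
|j0.037 + 0.33| = √(0.037² + 0.33²) = 0.3321
|j0.037 + 4.8| = √(0.037² + 4.8²) = 4.8
|H(j0.037)| = 3.1 × 0.037 / (0.3321 × 4.8) = 0.071959
20 log₁₀(0.071959) = -22.86 dB
∠(j0.037) = 90.00°
∠(j0.037 + 0.33) = arctan(0.037/0.33) = 6.40°
∠(j0.037 + 4.8) = arctan(0.037/4.8) = 0.44°
∠H(j0.037) = 90.00° − (6.40° + 0.44°) = 83.16°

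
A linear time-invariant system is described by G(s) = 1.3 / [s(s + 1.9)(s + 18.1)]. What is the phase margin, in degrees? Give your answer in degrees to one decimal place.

88.7°

Gain crossover: |G(jω)| = 1 at ω ≈ 0.0378 rad s⁻¹.
∠G(j0.0378) = −90° − arctan(0.0378/1.9) − arctan(0.0378/18.1) ≈ -91.26°
PM = 180° + (-91.26°) = 88.74°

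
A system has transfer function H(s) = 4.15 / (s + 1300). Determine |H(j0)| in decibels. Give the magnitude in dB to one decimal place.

-49.9 dB

H(0) = 4.15 / 1300 = 0.0031923
20 log₁₀(0.0031923) = -49.92 dB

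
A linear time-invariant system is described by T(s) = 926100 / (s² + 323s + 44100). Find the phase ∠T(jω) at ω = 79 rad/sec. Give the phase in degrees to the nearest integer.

-34°

∠[(j79)² + 323(j79) + 44100] = ∠[37859 + j25517] = 33.98°
∠T(j79) = −33.98° = -33.98°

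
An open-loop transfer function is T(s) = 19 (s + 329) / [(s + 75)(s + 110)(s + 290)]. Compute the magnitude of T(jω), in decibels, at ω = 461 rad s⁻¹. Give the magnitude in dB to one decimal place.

-81.0 dB

|j461 + 329| = √(461² + 329²) = 566.4
|j461 + 75| = √(461² + 75²) = 467.1
|j461 + 110| = √(461² + 110²) = 473.9
|j461 + 290| = √(461² + 290²) = 544.6
|T(j461)| = 19 × 566.4 / (467.1 × 473.9 × 544.6) = 8.9258e-05
20 log₁₀(8.9258e-05) = -80.99 dB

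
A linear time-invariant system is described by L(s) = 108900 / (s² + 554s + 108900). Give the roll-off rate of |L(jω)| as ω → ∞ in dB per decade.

With 0 zeros and 2 poles, the high-frequency asymptotic slope is 20 × (0 − 2) = -40 dB/decade.

-40 dB/decade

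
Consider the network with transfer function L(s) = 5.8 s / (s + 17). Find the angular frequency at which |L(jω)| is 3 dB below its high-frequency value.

For a single-pole high-pass, the −3 dB point is at the pole: ω = 17 rad/s.

17 rad/s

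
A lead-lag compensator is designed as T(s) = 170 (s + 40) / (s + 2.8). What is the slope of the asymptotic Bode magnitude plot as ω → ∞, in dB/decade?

With 1 zero and 1 pole, the high-frequency asymptotic slope is 20 × (1 − 1) = 0 dB/decade.

0 dB/decade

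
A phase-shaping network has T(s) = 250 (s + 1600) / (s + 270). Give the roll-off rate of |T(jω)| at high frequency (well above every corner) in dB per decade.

With 1 zero and 1 pole, the high-frequency asymptotic slope is 20 × (1 − 1) = 0 dB/decade.

0 dB/decade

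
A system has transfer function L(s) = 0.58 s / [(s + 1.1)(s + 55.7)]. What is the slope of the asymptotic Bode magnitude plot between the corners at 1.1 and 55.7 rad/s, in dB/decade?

0 dB/decade

In this band the factors already past their corner are: 1 differentiator zero, pole at 1.1; net slope = 0 dB/decade.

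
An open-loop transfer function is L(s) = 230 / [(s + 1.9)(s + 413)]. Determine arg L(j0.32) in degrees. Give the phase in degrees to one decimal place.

∠(j0.32 + 1.9) = arctan(0.32/1.9) = 9.56°
∠(j0.32 + 413) = arctan(0.32/413) = 0.04°
∠L(j0.32) = − (9.56° + 0.04°) = -9.60°

-9.6°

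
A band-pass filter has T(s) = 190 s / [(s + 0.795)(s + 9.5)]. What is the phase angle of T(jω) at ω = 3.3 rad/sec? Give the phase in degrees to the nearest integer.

∠(j3.3) = 90.00°
∠(j3.3 + 0.795) = arctan(3.3/0.795) = 76.46°
∠(j3.3 + 9.5) = arctan(3.3/9.5) = 19.16°
∠T(j3.3) = 90.00° − (76.46° + 19.16°) = -5.61°

-6°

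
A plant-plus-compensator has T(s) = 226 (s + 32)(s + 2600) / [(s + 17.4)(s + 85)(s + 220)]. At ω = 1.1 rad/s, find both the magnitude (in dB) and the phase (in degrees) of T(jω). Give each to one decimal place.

|j1.1 + 32| = √(1.1² + 32²) = 32.02
|j1.1 + 2600| = √(1.1² + 2600²) = 2600
|j1.1 + 17.4| = √(1.1² + 17.4²) = 17.43
|j1.1 + 85| = √(1.1² + 85²) = 85.01
|j1.1 + 220| = √(1.1² + 220²) = 220
|T(j1.1)| = 226 × 32.02 × 2600 / (17.43 × 85.01 × 220) = 57.702
20 log₁₀(57.702) = 35.22 dB
∠(j1.1 + 32) = arctan(1.1/32) = 1.97°
∠(j1.1 + 2600) = arctan(1.1/2600) = 0.02°
∠(j1.1 + 17.4) = arctan(1.1/17.4) = 3.62°
∠(j1.1 + 85) = arctan(1.1/85) = 0.74°
∠(j1.1 + 220) = arctan(1.1/220) = 0.29°
∠T(j1.1) = 1.97° + 0.02° − (3.62° + 0.74° + 0.29°) = -2.65°

|T| = 35.2 dB, ∠T = -2.7 deg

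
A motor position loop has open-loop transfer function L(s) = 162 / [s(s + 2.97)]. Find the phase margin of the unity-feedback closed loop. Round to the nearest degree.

Gain crossover: |L(jω)| = 1 at ω ≈ 12.6 rad s⁻¹.
∠L(j12.6) = −90° − arctan(12.6/2.97) ≈ -166.69°
PM = 180° + (-166.69°) = 13.31°

13°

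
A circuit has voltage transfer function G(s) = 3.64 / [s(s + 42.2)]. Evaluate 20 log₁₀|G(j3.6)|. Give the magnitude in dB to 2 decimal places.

|j3.6 + 42.2| = √(3.6² + 42.2²) = 42.35
|j3.6| = 3.6
|G(j3.6)| = 3.64 / (42.35 × 3.6) = 0.023873
20 log₁₀(0.023873) = -32.442 dB

-32.44 dB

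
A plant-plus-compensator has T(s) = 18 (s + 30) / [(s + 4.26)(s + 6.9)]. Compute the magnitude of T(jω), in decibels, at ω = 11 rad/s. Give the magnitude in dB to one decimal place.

|j11 + 30| = √(11² + 30²) = 31.95
|j11 + 4.26| = √(11² + 4.26²) = 11.8
|j11 + 6.9| = √(11² + 6.9²) = 12.98
|T(j11)| = 18 × 31.95 / (11.8 × 12.98) = 3.755
20 log₁₀(3.755) = 11.49 dB

11.5 dB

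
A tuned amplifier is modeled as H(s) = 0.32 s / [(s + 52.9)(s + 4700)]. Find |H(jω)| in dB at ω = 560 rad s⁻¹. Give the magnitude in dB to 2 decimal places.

-83.44 dB

|j560| = 560
|j560 + 52.9| = √(560² + 52.9²) = 562.5
|j560 + 4700| = √(560² + 4700²) = 4733
|H(j560)| = 0.32 × 560 / (562.5 × 4733) = 6.7307e-05
20 log₁₀(6.7307e-05) = -83.439 dB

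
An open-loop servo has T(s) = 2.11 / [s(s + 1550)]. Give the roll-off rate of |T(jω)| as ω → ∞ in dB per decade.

With 0 zeros and 2 poles, the high-frequency asymptotic slope is 20 × (0 − 2) = -40 dB/decade.

-40 dB/decade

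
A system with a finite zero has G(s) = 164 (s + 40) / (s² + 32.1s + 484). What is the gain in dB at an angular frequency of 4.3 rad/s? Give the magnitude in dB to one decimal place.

|j4.3 + 40| = √(4.3² + 40²) = 40.23
|(j4.3)² + 32.1(j4.3) + 484| = |465.51 + j138.03| = 485.5
|G(j4.3)| = 164 × 40.23 / 485.5 = 13.588
20 log₁₀(13.588) = 22.66 dB

22.7 dB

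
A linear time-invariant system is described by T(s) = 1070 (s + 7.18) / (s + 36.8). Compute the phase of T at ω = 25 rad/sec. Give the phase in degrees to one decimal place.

39.8 deg

∠(j25 + 7.18) = arctan(25/7.18) = 73.98°
∠(j25 + 36.8) = arctan(25/36.8) = 34.19°
∠T(j25) = 73.98° − 34.19° = 39.79°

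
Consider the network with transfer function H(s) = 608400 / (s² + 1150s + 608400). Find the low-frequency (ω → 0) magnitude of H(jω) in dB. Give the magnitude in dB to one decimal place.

0.0 dB

H(0) = 608400 / 608400 = 1
20 log₁₀(1) = 0.00 dB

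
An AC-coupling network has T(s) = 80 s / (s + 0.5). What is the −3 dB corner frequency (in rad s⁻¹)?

For a single-pole high-pass, the −3 dB point is at the pole: ω = 0.5 rad s⁻¹.

0.5 rad s⁻¹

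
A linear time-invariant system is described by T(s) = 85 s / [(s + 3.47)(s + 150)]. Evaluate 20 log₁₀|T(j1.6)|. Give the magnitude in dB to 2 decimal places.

-12.50 dB

|j1.6| = 1.6
|j1.6 + 3.47| = √(1.6² + 3.47²) = 3.821
|j1.6 + 150| = √(1.6² + 150²) = 150
|T(j1.6)| = 85 × 1.6 / (3.821 × 150) = 0.23726
20 log₁₀(0.23726) = -12.495 dB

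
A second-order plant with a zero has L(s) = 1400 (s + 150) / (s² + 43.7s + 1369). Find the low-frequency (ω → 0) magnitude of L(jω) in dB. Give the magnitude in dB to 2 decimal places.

43.72 dB

L(0) = 1400 × 150 / 1369 = 153.4
20 log₁₀(153.4) = 43.716 dB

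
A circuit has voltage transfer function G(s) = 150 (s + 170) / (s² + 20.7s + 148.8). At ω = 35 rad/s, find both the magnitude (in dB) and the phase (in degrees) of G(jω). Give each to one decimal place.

|j35 + 170| = √(35² + 170²) = 173.6
|(j35)² + 20.7(j35) + 148.8| = |-1076.2 + j724.5| = 1297
|G(j35)| = 150 × 173.6 / 1297 = 20.068
20 log₁₀(20.068) = 26.05 dB
∠(j35 + 170) = arctan(35/170) = 11.63°
∠[(j35)² + 20.7(j35) + 148.8] = ∠[-1076.2 + j724.5] = 146.05°
∠G(j35) = 11.63° − 146.05° = -134.42°

|G| = 26.0 dB, ∠G = -134.4°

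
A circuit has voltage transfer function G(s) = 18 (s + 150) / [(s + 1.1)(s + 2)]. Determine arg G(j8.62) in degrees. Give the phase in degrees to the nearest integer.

∠(j8.62 + 150) = arctan(8.62/150) = 3.29°
∠(j8.62 + 1.1) = arctan(8.62/1.1) = 82.73°
∠(j8.62 + 2) = arctan(8.62/2) = 76.94°
∠G(j8.62) = 3.29° − (82.73° + 76.94°) = -156.38°

-156°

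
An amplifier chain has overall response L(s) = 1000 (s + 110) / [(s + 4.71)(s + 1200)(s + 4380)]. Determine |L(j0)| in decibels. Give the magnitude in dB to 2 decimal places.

L(0) = 1000 × 110 / (4.71 × 1200 × 4380) = 0.0044434
20 log₁₀(0.0044434) = -47.046 dB

-47.05 dB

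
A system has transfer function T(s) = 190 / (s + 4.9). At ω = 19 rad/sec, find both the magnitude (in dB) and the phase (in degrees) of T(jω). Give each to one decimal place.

|T| = 19.7 dB, ∠T = -75.5 deg

|j19 + 4.9| = √(19² + 4.9²) = 19.62
|T(j19)| = 190 / 19.62 = 9.6832
20 log₁₀(9.6832) = 19.72 dB
∠(j19 + 4.9) = arctan(19/4.9) = 75.54°
∠T(j19) = −75.54° = -75.54°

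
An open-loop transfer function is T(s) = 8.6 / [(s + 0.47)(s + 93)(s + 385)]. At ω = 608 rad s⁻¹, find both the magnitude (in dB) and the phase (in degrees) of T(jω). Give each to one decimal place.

|j608 + 0.47| = √(608² + 0.47²) = 608
|j608 + 93| = √(608² + 93²) = 615.1
|j608 + 385| = √(608² + 385²) = 719.6
|T(j608)| = 8.6 / (608 × 615.1 × 719.6) = 3.1956e-08
20 log₁₀(3.1956e-08) = -149.91 dB
∠(j608 + 0.47) = arctan(608/0.47) = 89.96°
∠(j608 + 93) = arctan(608/93) = 81.30°
∠(j608 + 385) = arctan(608/385) = 57.66°
∠T(j608) = − (89.96° + 81.30° + 57.66°) = -228.92°

|T| = -149.9 dB, ∠T = -228.9 deg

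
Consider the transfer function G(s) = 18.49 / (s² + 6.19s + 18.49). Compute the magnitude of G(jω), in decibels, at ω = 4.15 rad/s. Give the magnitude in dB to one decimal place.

|(j4.15)² + 6.19(j4.15) + 18.49| = |1.2675 + j25.689| = 25.72
|G(j4.15)| = 18.49 / 25.72 = 0.7189
20 log₁₀(0.7189) = -2.87 dB

-2.9 dB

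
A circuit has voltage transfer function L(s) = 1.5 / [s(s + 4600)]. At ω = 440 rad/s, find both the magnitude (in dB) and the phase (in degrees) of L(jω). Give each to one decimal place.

|j440 + 4600| = √(440² + 4600²) = 4621
|j440| = 440
|L(j440)| = 1.5 / (4621 × 440) = 7.3774e-07
20 log₁₀(7.3774e-07) = -122.64 dB
∠(j440 + 4600) = arctan(440/4600) = 5.46°
∠(j440) = 90.00°
∠L(j440) = − (5.46° + 90.00°) = -95.46°

|L| = -122.6 dB, ∠L = -95.5 deg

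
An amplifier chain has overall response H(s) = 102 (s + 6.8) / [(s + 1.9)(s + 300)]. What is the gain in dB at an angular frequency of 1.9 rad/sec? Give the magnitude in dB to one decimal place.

|j1.9 + 6.8| = √(1.9² + 6.8²) = 7.06
|j1.9 + 1.9| = √(1.9² + 1.9²) = 2.687
|j1.9 + 300| = √(1.9² + 300²) = 300
|H(j1.9)| = 102 × 7.06 / (2.687 × 300) = 0.89338
20 log₁₀(0.89338) = -0.98 dB

-1.0 dB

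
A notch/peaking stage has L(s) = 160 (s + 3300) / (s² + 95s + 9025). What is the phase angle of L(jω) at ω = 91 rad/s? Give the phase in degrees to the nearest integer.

-84°

∠(j91 + 3300) = arctan(91/3300) = 1.58°
∠[(j91)² + 95(j91) + 9025] = ∠[744 + j8645] = 85.08°
∠L(j91) = 1.58° − 85.08° = -83.50°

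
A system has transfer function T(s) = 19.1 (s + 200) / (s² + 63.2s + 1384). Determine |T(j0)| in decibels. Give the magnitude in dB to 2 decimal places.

T(0) = 19.1 × 200 / 1384 = 2.7601
20 log₁₀(2.7601) = 8.819 dB

8.82 dB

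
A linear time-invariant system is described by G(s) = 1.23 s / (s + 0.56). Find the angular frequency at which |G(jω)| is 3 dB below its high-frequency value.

For a single-pole high-pass, the −3 dB point is at the pole: ω = 0.56 rad/s.

0.56 rad/s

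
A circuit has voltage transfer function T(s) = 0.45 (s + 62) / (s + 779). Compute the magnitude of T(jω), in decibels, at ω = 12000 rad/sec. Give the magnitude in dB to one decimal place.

|j12000 + 62| = √(12000² + 62²) = 1.2e+04
|j12000 + 779| = √(12000² + 779²) = 1.203e+04
|T(j12000)| = 0.45 × 1.2e+04 / 1.203e+04 = 0.44906
20 log₁₀(0.44906) = -6.95 dB

-7.0 dB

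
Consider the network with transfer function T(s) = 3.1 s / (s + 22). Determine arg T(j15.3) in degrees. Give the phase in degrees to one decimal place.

∠(j15.3) = 90.00°
∠(j15.3 + 22) = arctan(15.3/22) = 34.82°
∠T(j15.3) = 90.00° − 34.82° = 55.18°

55.2°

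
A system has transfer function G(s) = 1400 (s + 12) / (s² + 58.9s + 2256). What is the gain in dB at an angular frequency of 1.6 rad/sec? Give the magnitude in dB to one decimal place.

17.5 dB

|j1.6 + 12| = √(1.6² + 12²) = 12.11
|(j1.6)² + 58.9(j1.6) + 2256| = |2253.4 + j94.24| = 2255
|G(j1.6)| = 1400 × 12.11 / 2255 = 7.5147
20 log₁₀(7.5147) = 17.52 dB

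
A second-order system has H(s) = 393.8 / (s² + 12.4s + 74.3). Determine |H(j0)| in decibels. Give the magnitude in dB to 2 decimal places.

14.49 dB

H(0) = 393.8 / 74.3 = 5.3001
20 log₁₀(5.3001) = 14.486 dB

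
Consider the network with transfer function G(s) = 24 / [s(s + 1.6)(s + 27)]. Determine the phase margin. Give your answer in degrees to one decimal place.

70.6°

Gain crossover: |G(jω)| = 1 at ω ≈ 0.528 rad/s.
∠G(j0.528) = −90° − arctan(0.528/1.6) − arctan(0.528/27) ≈ -109.37°
PM = 180° + (-109.37°) = 70.63°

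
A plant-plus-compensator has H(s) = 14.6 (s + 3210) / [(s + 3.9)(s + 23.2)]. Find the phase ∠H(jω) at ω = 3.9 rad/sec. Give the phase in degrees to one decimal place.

∠(j3.9 + 3210) = arctan(3.9/3210) = 0.07°
∠(j3.9 + 3.9) = arctan(3.9/3.9) = 45.00°
∠(j3.9 + 23.2) = arctan(3.9/23.2) = 9.54°
∠H(j3.9) = 0.07° − (45.00° + 9.54°) = -54.47°

-54.5°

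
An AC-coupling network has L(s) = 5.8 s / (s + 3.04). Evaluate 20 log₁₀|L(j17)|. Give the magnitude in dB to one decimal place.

|j17| = 17
|j17 + 3.04| = √(17² + 3.04²) = 17.27
|L(j17)| = 5.8 × 17 / 17.27 = 5.7094
20 log₁₀(5.7094) = 15.13 dB

15.1 dB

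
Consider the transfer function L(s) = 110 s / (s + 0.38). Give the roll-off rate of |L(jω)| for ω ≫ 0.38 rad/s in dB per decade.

With 1 zero and 1 pole, the high-frequency asymptotic slope is 20 × (1 − 1) = 0 dB/decade.

0 dB/decade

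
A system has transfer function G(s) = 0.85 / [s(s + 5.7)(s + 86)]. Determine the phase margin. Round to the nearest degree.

90°

Gain crossover: |G(jω)| = 1 at ω ≈ 0.00173 rad/s.
∠G(j0.00173) = −90° − arctan(0.00173/5.7) − arctan(0.00173/86) ≈ -90.02°
PM = 180° + (-90.02°) = 89.98°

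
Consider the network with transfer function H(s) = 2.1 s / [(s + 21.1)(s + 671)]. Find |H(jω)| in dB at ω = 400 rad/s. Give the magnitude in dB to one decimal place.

|j400| = 400
|j400 + 21.1| = √(400² + 21.1²) = 400.6
|j400 + 671| = √(400² + 671²) = 781.2
|H(j400)| = 2.1 × 400 / (400.6 × 781.2) = 0.0026845
20 log₁₀(0.0026845) = -51.42 dB

-51.4 dB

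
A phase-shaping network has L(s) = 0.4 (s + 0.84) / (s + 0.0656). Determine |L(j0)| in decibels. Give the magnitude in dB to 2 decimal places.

L(0) = 0.4 × 0.84 / 0.0656 = 5.122
20 log₁₀(5.122) = 14.189 dB

14.19 dB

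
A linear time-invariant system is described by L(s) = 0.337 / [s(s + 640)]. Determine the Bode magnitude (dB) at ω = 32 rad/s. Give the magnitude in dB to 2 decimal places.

|j32 + 640| = √(32² + 640²) = 640.8
|j32| = 32
|L(j32)| = 0.337 / (640.8 × 32) = 1.6435e-05
20 log₁₀(1.6435e-05) = -95.685 dB

-95.68 dB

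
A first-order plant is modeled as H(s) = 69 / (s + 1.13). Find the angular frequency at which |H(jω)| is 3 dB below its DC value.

For a single-pole low-pass, the −3 dB point is at the pole: ω = 1.13 rad/s.

1.13 rad/s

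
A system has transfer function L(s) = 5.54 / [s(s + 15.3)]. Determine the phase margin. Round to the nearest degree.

89°

Gain crossover: |L(jω)| = 1 at ω ≈ 0.362 rad/s.
∠L(j0.362) = −90° − arctan(0.362/15.3) ≈ -91.36°
PM = 180° + (-91.36°) = 88.64°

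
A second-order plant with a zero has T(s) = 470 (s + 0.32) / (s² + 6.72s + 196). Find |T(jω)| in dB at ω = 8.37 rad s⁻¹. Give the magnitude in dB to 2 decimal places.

29.11 dB

|j8.37 + 0.32| = √(8.37² + 0.32²) = 8.376
|(j8.37)² + 6.72(j8.37) + 196| = |125.94 + j56.246| = 137.9
|T(j8.37)| = 470 × 8.376 / 137.9 = 28.541
20 log₁₀(28.541) = 29.109 dB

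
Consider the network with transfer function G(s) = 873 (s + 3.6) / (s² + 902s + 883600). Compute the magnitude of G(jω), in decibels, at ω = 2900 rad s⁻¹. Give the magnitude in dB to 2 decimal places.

|j2900 + 3.6| = √(2900² + 3.6²) = 2900
|(j2900)² + 902(j2900) + 883600| = |-7.5264e+06 + j2.6158e+06| = 7.968e+06
|G(j2900)| = 873 × 2900 / 7.968e+06 = 0.31773
20 log₁₀(0.31773) = -9.959 dB

-9.96 dB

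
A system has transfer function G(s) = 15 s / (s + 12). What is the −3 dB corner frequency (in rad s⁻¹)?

12 rad s⁻¹

For a single-pole high-pass, the −3 dB point is at the pole: ω = 12 rad s⁻¹.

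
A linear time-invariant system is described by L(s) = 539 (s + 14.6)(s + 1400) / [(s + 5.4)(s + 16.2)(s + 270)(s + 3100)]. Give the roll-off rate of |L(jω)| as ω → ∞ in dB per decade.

-40 dB/decade

With 2 zeros and 4 poles, the high-frequency asymptotic slope is 20 × (2 − 4) = -40 dB/decade.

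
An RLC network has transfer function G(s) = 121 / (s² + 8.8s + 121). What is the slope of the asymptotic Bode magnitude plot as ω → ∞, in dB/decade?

With 0 zeros and 2 poles, the high-frequency asymptotic slope is 20 × (0 − 2) = -40 dB/decade.

-40 dB/decade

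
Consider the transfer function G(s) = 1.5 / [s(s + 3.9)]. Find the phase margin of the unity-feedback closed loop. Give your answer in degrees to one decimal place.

Gain crossover: |G(jω)| = 1 at ω ≈ 0.383 rad/sec.
∠G(j0.383) = −90° − arctan(0.383/3.9) ≈ -95.61°
PM = 180° + (-95.61°) = 84.39°

84.4°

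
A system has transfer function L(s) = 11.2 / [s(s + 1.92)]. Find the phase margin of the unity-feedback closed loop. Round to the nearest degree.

Gain crossover: |L(jω)| = 1 at ω ≈ 3.08 rad/sec.
∠L(j3.08) = −90° − arctan(3.08/1.92) ≈ -148.09°
PM = 180° + (-148.09°) = 31.91°

32°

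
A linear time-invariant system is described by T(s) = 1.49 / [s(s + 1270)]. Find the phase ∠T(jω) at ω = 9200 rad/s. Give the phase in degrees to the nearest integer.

-172°

∠(j9200 + 1270) = arctan(9200/1270) = 82.14°
∠(j9200) = 90.00°
∠T(j9200) = − (82.14° + 90.00°) = -172.14°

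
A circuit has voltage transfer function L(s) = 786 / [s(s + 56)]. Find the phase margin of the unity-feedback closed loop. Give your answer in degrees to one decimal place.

76.3 deg

Gain crossover: |L(jω)| = 1 at ω ≈ 13.6 rad/s.
∠L(j13.6) = −90° − arctan(13.6/56) ≈ -103.69°
PM = 180° + (-103.69°) = 76.31°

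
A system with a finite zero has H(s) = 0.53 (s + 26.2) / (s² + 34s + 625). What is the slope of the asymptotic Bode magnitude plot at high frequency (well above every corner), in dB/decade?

-20 dB/decade

With 1 zero and 2 poles, the high-frequency asymptotic slope is 20 × (1 − 2) = -20 dB/decade.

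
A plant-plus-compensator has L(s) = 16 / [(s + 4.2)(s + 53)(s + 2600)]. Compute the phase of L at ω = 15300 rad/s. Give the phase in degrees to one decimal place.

-260.1°

∠(j15300 + 4.2) = arctan(15300/4.2) = 89.98°
∠(j15300 + 53) = arctan(15300/53) = 89.80°
∠(j15300 + 2600) = arctan(15300/2600) = 80.36°
∠L(j15300) = − (89.98° + 89.80° + 80.36°) = -260.14°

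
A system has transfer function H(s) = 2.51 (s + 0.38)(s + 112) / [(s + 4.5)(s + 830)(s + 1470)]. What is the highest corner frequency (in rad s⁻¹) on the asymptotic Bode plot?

1470 rad s⁻¹

Break frequencies occur at each pole and zero magnitude: 0.38 rad s⁻¹, 4.5 rad s⁻¹, 112 rad s⁻¹, 830 rad s⁻¹, 1470 rad s⁻¹.
The highest is 1470 rad s⁻¹.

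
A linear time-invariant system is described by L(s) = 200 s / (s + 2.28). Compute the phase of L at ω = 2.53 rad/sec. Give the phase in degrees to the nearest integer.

42 deg

∠(j2.53) = 90.00°
∠(j2.53 + 2.28) = arctan(2.53/2.28) = 47.98°
∠L(j2.53) = 90.00° − 47.98° = 42.02°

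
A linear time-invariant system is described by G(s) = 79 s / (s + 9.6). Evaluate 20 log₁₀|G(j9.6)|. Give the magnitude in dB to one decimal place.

34.9 dB

|j9.6| = 9.6
|j9.6 + 9.6| = √(9.6² + 9.6²) = 13.58
|G(j9.6)| = 79 × 9.6 / 13.58 = 55.861
20 log₁₀(55.861) = 34.94 dB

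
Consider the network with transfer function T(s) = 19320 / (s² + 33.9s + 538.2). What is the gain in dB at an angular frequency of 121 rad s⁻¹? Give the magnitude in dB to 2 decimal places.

|(j121)² + 33.9(j121) + 538.2| = |-14103 + j4101.9| = 1.469e+04
|T(j121)| = 19320 / 1.469e+04 = 1.3154
20 log₁₀(1.3154) = 2.381 dB

2.38 dB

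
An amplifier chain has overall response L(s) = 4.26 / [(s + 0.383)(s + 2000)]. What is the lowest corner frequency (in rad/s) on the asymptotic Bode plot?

0.383 rad/s

Break frequencies occur at each pole and zero magnitude: 0.383 rad/s, 2000 rad/s.
The lowest is 0.383 rad/s.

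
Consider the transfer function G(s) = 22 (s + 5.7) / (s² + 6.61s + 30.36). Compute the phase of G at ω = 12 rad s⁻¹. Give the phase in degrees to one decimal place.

-80.5°

∠(j12 + 5.7) = arctan(12/5.7) = 64.59°
∠[(j12)² + 6.61(j12) + 30.36] = ∠[-113.64 + j79.32] = 145.09°
∠G(j12) = 64.59° − 145.09° = -80.49°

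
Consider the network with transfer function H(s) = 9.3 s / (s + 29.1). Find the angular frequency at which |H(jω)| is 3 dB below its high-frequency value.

For a single-pole high-pass, the −3 dB point is at the pole: ω = 29.1 rad s⁻¹.

29.1 rad s⁻¹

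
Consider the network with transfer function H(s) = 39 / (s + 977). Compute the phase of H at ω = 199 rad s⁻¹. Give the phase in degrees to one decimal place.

-11.5°

∠(j199 + 977) = arctan(199/977) = 11.51°
∠H(j199) = −11.51° = -11.51°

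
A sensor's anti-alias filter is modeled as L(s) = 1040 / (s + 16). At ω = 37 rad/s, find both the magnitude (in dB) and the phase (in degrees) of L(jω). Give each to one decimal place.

|L| = 28.2 dB, ∠L = -66.6°

|j37 + 16| = √(37² + 16²) = 40.31
|L(j37)| = 1040 / 40.31 = 25.799
20 log₁₀(25.799) = 28.23 dB
∠(j37 + 16) = arctan(37/16) = 66.61°
∠L(j37) = −66.61° = -66.61°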